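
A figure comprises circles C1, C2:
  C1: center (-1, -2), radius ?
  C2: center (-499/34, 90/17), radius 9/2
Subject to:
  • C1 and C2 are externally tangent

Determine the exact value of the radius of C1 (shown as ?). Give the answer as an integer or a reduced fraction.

11

1. [ext C1·C2]  r_C1² + 9r_C1 − 220 = 0  ⇒  r_C1 = 11 (r>0 drops 1)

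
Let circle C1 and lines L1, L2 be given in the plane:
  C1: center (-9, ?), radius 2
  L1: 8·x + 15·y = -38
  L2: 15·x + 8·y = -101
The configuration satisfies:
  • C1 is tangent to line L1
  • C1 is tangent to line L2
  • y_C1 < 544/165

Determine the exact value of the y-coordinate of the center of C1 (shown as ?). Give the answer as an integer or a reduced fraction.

0

1. [C1‖L1]  y_C1² − (68/15)y_C1 = 0  ⇒  y_C1 = 0 or 68/15
2. [C1‖L2]  y_C1² − (17/2)y_C1 = 0  ⇒  y_C1 = 0 or 17/2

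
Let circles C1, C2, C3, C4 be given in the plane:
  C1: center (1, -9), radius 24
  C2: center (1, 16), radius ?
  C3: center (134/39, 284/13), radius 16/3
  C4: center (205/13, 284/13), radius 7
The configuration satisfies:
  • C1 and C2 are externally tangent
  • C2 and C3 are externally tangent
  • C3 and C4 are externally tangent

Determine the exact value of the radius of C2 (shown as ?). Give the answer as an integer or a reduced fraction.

1

1. [ext C1·C2]  r_C2² + 48r_C2 − 49 = 0  ⇒  r_C2 = 1 (r>0 drops 1)
2. [ext C2·C3]  r_C2² + (32/3)r_C2 − 35/3 = 0  ⇒  r_C2 = 1 (r>0 drops 1)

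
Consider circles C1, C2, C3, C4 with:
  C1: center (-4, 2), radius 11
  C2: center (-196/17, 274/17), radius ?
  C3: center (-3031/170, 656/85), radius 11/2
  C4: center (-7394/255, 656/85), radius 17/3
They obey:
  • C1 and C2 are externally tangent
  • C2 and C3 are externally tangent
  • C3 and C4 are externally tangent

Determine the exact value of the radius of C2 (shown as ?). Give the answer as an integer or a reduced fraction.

1. [ext C1·C2]  r_C2² + 22r_C2 − 135 = 0  ⇒  r_C2 = 5 (r>0 drops 1)
2. [ext C2·C3]  r_C2² + 11r_C2 − 80 = 0  ⇒  r_C2 = 5 (r>0 drops 1)

5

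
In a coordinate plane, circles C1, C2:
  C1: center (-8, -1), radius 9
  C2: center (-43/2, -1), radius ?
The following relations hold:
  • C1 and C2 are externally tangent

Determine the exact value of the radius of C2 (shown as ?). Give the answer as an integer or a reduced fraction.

9/2

1. [ext C1·C2]  r_C2² + 18r_C2 − 405/4 = 0  ⇒  r_C2 = 9/2 (r>0 drops 1)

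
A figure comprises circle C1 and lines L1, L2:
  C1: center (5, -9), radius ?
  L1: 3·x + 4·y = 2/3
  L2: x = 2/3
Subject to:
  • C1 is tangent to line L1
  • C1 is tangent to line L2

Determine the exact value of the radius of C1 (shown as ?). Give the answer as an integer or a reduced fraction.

13/3

1. [C1‖L1]  r_C1² − 169/9 = 0  ⇒  r_C1 = 13/3 (r>0 drops 1)
2. [C1‖L2]  r_C1² − 169/9 = 0  ⇒  r_C1 = 13/3 (r>0 drops 1)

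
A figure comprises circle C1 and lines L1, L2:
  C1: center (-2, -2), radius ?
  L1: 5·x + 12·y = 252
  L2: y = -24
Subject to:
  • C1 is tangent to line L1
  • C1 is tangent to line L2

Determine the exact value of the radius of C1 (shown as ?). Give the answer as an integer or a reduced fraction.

22

1. [C1‖L1]  r_C1² − 484 = 0  ⇒  r_C1 = 22 (r>0 drops 1)
2. [C1‖L2]  r_C1² − 484 = 0  ⇒  r_C1 = 22 (r>0 drops 1)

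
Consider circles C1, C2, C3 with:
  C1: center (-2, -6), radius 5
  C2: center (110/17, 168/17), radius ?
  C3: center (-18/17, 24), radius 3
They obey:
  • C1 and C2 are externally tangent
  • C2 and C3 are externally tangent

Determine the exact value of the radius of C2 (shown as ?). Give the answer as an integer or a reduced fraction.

1. [ext C1·C2]  r_C2² + 10r_C2 − 299 = 0  ⇒  r_C2 = 13 (r>0 drops 1)
2. [ext C2·C3]  r_C2² + 6r_C2 − 247 = 0  ⇒  r_C2 = 13 (r>0 drops 1)

13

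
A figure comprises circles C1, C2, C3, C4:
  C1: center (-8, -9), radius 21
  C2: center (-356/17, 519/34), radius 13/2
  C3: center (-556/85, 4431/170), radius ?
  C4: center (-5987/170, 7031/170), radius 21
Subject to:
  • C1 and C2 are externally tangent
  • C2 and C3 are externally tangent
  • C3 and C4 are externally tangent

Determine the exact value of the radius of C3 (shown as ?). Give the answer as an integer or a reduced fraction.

1. [ext C2·C3]  r_C3² + 13r_C3 − 1127/4 = 0  ⇒  r_C3 = 23/2 (r>0 drops 1)
2. [ext C3·C4]  r_C3² + 42r_C3 − 2461/4 = 0  ⇒  r_C3 = 23/2 (r>0 drops 1)

23/2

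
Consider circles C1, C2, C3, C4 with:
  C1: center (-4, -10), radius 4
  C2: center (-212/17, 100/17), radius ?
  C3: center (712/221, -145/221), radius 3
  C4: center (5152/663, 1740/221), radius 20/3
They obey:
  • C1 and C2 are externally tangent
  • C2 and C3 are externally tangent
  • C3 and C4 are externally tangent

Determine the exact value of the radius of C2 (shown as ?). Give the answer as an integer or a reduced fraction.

1. [ext C1·C2]  r_C2² + 8r_C2 − 308 = 0  ⇒  r_C2 = 14 (r>0 drops 1)
2. [ext C2·C3]  r_C2² + 6r_C2 − 280 = 0  ⇒  r_C2 = 14 (r>0 drops 1)

14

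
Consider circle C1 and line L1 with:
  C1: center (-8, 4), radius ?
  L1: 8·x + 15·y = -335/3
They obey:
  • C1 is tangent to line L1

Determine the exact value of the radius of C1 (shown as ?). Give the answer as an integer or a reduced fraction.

1. [C1‖L1]  r_C1² − 361/9 = 0  ⇒  r_C1 = 19/3 (r>0 drops 1)

19/3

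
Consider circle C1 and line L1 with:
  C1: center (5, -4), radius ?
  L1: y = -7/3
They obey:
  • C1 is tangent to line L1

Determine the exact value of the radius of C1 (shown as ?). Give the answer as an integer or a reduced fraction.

5/3

1. [C1‖L1]  r_C1² − 25/9 = 0  ⇒  r_C1 = 5/3 (r>0 drops 1)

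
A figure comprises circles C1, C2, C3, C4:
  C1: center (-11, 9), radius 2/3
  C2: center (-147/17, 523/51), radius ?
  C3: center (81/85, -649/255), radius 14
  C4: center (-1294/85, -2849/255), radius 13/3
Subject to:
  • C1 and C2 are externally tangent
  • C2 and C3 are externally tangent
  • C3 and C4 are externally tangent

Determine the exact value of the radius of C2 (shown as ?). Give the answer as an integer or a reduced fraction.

2

1. [ext C1·C2]  r_C2² + (4/3)r_C2 − 20/3 = 0  ⇒  r_C2 = 2 (r>0 drops 1)
2. [ext C2·C3]  r_C2² + 28r_C2 − 60 = 0  ⇒  r_C2 = 2 (r>0 drops 1)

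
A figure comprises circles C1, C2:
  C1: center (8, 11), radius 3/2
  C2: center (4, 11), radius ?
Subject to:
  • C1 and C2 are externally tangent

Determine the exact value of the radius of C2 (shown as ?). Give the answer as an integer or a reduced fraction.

5/2

1. [ext C1·C2]  r_C2² + 3r_C2 − 55/4 = 0  ⇒  r_C2 = 5/2 (r>0 drops 1)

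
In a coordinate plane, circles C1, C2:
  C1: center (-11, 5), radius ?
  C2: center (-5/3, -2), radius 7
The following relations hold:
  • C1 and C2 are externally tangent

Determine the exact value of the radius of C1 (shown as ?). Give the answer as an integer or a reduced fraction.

14/3

1. [ext C1·C2]  r_C1² + 14r_C1 − 784/9 = 0  ⇒  r_C1 = 14/3 (r>0 drops 1)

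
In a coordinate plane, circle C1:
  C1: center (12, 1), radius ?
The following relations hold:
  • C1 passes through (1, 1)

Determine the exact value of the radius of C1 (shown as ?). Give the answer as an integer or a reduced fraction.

1. [C1∋P]  r_C1² − 121 = 0  ⇒  r_C1 = 11 (r>0 drops 1)

11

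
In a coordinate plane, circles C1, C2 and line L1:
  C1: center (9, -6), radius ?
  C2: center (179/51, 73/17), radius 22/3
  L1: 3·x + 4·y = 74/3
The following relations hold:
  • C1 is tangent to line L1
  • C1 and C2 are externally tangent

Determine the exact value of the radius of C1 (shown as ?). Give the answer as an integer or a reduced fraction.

1. [C1‖L1]  r_C1² − 169/9 = 0  ⇒  r_C1 = 13/3 (r>0 drops 1)
2. [ext C1·C2]  r_C1² + (44/3)r_C1 − 247/3 = 0  ⇒  r_C1 = 13/3 (r>0 drops 1)

13/3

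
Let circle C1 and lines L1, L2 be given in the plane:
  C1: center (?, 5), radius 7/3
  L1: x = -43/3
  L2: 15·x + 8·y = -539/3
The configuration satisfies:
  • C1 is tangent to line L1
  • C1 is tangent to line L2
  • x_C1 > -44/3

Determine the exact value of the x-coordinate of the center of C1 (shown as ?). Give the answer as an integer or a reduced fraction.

1. [C1‖L1]  x_C1² + (86/3)x_C1 + 200 = 0  ⇒  x_C1 = -50/3 or -12
2. [C1‖L2]  x_C1² + (1318/45)x_C1 + 3112/15 = 0  ⇒  x_C1 = -778/45 or -12

-12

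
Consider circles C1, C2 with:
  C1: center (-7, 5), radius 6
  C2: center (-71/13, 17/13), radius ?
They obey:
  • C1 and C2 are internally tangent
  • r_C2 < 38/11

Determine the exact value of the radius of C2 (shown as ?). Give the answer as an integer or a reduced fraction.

2

1. [int C1,C2]  r_C2² − 12r_C2 + 20 = 0  ⇒  r_C2 = 2 or 10
2. given r_C2 < 38/11: keep 2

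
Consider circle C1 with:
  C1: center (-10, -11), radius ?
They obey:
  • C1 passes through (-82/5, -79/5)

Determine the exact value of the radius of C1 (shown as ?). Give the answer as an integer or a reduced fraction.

8

1. [C1∋P]  r_C1² − 64 = 0  ⇒  r_C1 = 8 (r>0 drops 1)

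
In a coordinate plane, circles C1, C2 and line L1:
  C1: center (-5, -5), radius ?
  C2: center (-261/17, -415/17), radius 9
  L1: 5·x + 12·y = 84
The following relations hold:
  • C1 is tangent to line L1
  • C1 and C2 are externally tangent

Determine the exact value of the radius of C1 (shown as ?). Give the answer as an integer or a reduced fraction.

13

1. [C1‖L1]  r_C1² − 169 = 0  ⇒  r_C1 = 13 (r>0 drops 1)
2. [ext C1·C2]  r_C1² + 18r_C1 − 403 = 0  ⇒  r_C1 = 13 (r>0 drops 1)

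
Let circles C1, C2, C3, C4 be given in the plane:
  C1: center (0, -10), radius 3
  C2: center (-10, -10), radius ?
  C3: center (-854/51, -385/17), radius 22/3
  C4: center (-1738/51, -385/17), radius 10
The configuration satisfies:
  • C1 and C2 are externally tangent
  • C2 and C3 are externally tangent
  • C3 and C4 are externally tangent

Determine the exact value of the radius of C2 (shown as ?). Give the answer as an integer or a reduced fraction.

1. [ext C1·C2]  r_C2² + 6r_C2 − 91 = 0  ⇒  r_C2 = 7 (r>0 drops 1)
2. [ext C2·C3]  r_C2² + (44/3)r_C2 − 455/3 = 0  ⇒  r_C2 = 7 (r>0 drops 1)

7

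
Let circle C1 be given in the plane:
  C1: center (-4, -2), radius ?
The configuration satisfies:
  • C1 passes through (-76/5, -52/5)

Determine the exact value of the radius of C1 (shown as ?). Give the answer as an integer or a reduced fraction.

1. [C1∋P]  r_C1² − 196 = 0  ⇒  r_C1 = 14 (r>0 drops 1)

14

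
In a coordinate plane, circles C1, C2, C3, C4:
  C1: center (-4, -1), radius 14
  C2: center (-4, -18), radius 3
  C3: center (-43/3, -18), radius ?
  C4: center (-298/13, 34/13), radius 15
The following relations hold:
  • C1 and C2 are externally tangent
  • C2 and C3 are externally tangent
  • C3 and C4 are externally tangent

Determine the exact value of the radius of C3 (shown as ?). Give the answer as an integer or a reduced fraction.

1. [ext C2·C3]  r_C3² + 6r_C3 − 880/9 = 0  ⇒  r_C3 = 22/3 (r>0 drops 1)
2. [ext C3·C4]  r_C3² + 30r_C3 − 2464/9 = 0  ⇒  r_C3 = 22/3 (r>0 drops 1)

22/3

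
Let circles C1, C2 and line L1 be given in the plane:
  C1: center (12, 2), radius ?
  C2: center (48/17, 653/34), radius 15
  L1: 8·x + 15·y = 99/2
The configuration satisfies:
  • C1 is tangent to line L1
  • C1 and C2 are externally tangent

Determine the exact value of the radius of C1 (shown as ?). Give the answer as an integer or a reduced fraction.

9/2

1. [C1‖L1]  r_C1² − 81/4 = 0  ⇒  r_C1 = 9/2 (r>0 drops 1)
2. [ext C1·C2]  r_C1² + 30r_C1 − 621/4 = 0  ⇒  r_C1 = 9/2 (r>0 drops 1)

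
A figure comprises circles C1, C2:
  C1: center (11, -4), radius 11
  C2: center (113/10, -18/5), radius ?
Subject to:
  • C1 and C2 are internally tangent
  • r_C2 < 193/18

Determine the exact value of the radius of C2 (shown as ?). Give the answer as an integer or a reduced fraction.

21/2

1. [int C1,C2]  r_C2² − 22r_C2 + 483/4 = 0  ⇒  r_C2 = 21/2 or 23/2
2. given r_C2 < 193/18: keep 21/2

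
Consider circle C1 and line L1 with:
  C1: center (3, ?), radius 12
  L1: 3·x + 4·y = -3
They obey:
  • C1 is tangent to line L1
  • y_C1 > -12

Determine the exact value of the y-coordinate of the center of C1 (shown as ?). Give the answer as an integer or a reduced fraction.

1. [C1‖L1]  y_C1² + 6y_C1 − 216 = 0  ⇒  y_C1 = -18 or 12
2. given y_C1 > -12: keep 12

12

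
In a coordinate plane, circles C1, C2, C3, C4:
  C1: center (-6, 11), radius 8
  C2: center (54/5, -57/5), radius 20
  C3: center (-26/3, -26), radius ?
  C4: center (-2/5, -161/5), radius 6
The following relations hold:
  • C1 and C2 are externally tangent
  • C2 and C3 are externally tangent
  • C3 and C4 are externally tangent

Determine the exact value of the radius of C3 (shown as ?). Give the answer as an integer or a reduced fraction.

1. [ext C2·C3]  r_C3² + 40r_C3 − 1729/9 = 0  ⇒  r_C3 = 13/3 (r>0 drops 1)
2. [ext C3·C4]  r_C3² + 12r_C3 − 637/9 = 0  ⇒  r_C3 = 13/3 (r>0 drops 1)

13/3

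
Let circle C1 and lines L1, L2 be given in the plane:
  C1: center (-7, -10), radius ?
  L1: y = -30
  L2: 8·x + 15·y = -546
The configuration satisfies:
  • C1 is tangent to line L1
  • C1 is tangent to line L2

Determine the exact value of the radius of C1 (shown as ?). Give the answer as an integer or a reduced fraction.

1. [C1‖L1]  r_C1² − 400 = 0  ⇒  r_C1 = 20 (r>0 drops 1)
2. [C1‖L2]  r_C1² − 400 = 0  ⇒  r_C1 = 20 (r>0 drops 1)

20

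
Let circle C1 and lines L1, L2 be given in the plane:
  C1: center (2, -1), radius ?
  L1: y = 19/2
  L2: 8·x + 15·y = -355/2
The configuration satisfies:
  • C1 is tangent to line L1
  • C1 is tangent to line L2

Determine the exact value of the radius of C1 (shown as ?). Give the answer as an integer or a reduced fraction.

1. [C1‖L1]  r_C1² − 441/4 = 0  ⇒  r_C1 = 21/2 (r>0 drops 1)
2. [C1‖L2]  r_C1² − 441/4 = 0  ⇒  r_C1 = 21/2 (r>0 drops 1)

21/2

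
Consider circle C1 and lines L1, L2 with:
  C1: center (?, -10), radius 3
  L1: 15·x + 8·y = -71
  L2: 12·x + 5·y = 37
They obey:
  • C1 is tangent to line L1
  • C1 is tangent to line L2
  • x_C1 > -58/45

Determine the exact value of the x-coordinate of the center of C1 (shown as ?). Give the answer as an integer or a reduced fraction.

4

1. [C1‖L1]  x_C1² − (6/5)x_C1 − 56/5 = 0  ⇒  x_C1 = -14/5 or 4
2. [C1‖L2]  x_C1² − (29/2)x_C1 + 42 = 0  ⇒  x_C1 = 4 or 21/2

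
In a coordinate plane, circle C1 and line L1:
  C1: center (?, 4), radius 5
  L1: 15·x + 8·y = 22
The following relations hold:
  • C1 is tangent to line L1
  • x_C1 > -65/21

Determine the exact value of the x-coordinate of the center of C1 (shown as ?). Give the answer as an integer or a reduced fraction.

1. [C1‖L1]  x_C1² + (4/3)x_C1 − 95/3 = 0  ⇒  x_C1 = -19/3 or 5
2. given x_C1 > -65/21: keep 5

5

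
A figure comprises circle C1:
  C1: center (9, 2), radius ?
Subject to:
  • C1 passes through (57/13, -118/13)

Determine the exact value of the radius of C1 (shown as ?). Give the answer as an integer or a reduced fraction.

1. [C1∋P]  r_C1² − 144 = 0  ⇒  r_C1 = 12 (r>0 drops 1)

12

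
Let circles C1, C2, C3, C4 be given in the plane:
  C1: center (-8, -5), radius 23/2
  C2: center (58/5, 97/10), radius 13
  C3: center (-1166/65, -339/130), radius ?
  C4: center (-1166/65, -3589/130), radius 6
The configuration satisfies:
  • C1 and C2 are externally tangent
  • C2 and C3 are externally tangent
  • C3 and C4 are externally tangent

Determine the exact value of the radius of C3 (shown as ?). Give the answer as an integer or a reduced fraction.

19

1. [ext C2·C3]  r_C3² + 26r_C3 − 855 = 0  ⇒  r_C3 = 19 (r>0 drops 1)
2. [ext C3·C4]  r_C3² + 12r_C3 − 589 = 0  ⇒  r_C3 = 19 (r>0 drops 1)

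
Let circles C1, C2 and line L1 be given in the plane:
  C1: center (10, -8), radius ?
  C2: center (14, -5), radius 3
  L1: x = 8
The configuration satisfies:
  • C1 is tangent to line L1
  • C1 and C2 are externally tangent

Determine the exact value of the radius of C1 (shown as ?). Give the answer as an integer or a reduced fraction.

1. [C1‖L1]  r_C1² − 4 = 0  ⇒  r_C1 = 2 (r>0 drops 1)
2. [ext C1·C2]  r_C1² + 6r_C1 − 16 = 0  ⇒  r_C1 = 2 (r>0 drops 1)

2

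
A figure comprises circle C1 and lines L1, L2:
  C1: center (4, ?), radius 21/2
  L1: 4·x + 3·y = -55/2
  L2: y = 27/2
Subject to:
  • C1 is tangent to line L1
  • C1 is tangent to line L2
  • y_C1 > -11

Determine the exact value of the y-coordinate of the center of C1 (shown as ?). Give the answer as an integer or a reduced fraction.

3

1. [C1‖L1]  y_C1² + 29y_C1 − 96 = 0  ⇒  y_C1 = -32 or 3
2. [C1‖L2]  y_C1² − 27y_C1 + 72 = 0  ⇒  y_C1 = 3 or 24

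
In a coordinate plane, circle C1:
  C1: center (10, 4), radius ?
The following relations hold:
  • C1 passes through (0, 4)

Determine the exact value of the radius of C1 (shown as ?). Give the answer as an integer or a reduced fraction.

10

1. [C1∋P]  r_C1² − 100 = 0  ⇒  r_C1 = 10 (r>0 drops 1)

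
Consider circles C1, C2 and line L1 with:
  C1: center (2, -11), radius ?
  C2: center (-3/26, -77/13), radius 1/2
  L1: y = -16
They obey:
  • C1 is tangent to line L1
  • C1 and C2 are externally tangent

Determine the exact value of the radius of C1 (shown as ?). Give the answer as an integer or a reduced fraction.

1. [C1‖L1]  r_C1² − 25 = 0  ⇒  r_C1 = 5 (r>0 drops 1)
2. [ext C1·C2]  r_C1² + 1r_C1 − 30 = 0  ⇒  r_C1 = 5 (r>0 drops 1)

5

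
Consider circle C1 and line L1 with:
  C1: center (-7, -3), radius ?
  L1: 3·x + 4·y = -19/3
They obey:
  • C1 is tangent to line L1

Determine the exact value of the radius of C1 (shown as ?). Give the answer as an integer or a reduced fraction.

1. [C1‖L1]  r_C1² − 256/9 = 0  ⇒  r_C1 = 16/3 (r>0 drops 1)

16/3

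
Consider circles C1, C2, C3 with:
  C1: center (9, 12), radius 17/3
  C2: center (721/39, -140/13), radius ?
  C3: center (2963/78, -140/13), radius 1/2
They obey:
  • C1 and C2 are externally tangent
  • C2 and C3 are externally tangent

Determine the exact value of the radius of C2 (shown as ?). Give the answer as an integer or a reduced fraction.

1. [ext C1·C2]  r_C2² + (34/3)r_C2 − 1729/3 = 0  ⇒  r_C2 = 19 (r>0 drops 1)
2. [ext C2·C3]  r_C2² + 1r_C2 − 380 = 0  ⇒  r_C2 = 19 (r>0 drops 1)

19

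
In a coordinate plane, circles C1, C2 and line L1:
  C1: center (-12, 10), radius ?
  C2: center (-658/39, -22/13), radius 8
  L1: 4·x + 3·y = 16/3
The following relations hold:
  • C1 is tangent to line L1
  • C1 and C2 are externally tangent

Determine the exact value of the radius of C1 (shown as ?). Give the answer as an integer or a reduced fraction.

1. [C1‖L1]  r_C1² − 196/9 = 0  ⇒  r_C1 = 14/3 (r>0 drops 1)
2. [ext C1·C2]  r_C1² + 16r_C1 − 868/9 = 0  ⇒  r_C1 = 14/3 (r>0 drops 1)

14/3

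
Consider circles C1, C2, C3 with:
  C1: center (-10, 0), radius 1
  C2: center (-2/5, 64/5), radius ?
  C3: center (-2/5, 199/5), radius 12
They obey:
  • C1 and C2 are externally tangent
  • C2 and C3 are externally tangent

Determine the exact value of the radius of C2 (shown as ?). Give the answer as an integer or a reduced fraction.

1. [ext C1·C2]  r_C2² + 2r_C2 − 255 = 0  ⇒  r_C2 = 15 (r>0 drops 1)
2. [ext C2·C3]  r_C2² + 24r_C2 − 585 = 0  ⇒  r_C2 = 15 (r>0 drops 1)

15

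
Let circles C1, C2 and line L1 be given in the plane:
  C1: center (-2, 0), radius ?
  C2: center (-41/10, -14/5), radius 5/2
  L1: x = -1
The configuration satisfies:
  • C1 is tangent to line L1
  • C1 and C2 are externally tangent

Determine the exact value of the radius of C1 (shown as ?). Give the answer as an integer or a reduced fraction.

1. [C1‖L1]  r_C1² − 1 = 0  ⇒  r_C1 = 1 (r>0 drops 1)
2. [ext C1·C2]  r_C1² + 5r_C1 − 6 = 0  ⇒  r_C1 = 1 (r>0 drops 1)

1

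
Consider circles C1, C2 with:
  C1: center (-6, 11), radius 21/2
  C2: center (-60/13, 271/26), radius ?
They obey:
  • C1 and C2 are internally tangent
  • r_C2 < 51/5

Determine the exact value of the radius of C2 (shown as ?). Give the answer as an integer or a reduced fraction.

1. [int C1,C2]  r_C2² − 21r_C2 + 108 = 0  ⇒  r_C2 = 9 or 12
2. given r_C2 < 51/5: keep 9

9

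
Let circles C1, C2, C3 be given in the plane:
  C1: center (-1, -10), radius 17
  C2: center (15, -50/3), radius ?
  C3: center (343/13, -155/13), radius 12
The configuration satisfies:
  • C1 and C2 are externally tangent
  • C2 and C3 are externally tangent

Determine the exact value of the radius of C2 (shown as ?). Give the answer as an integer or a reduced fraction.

1. [ext C1·C2]  r_C2² + 34r_C2 − 103/9 = 0  ⇒  r_C2 = 1/3 (r>0 drops 1)
2. [ext C2·C3]  r_C2² + 24r_C2 − 73/9 = 0  ⇒  r_C2 = 1/3 (r>0 drops 1)

1/3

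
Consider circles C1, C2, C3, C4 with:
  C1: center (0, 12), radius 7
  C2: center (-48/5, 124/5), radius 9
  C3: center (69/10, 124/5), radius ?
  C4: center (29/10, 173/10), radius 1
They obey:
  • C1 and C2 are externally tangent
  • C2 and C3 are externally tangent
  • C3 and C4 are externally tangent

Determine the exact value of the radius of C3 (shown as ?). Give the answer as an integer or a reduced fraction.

15/2

1. [ext C2·C3]  r_C3² + 18r_C3 − 765/4 = 0  ⇒  r_C3 = 15/2 (r>0 drops 1)
2. [ext C3·C4]  r_C3² + 2r_C3 − 285/4 = 0  ⇒  r_C3 = 15/2 (r>0 drops 1)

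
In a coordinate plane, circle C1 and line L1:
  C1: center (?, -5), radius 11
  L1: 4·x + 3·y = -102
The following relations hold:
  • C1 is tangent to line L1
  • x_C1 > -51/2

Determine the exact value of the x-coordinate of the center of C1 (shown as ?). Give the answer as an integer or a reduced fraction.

-8

1. [C1‖L1]  x_C1² + (87/2)x_C1 + 284 = 0  ⇒  x_C1 = -71/2 or -8
2. given x_C1 > -51/2: keep -8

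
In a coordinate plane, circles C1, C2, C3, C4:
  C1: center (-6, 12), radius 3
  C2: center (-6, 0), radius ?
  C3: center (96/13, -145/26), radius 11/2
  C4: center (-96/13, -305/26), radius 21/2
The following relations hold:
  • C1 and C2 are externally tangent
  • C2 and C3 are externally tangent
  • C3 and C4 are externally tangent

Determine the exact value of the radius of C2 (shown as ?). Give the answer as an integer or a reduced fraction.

9

1. [ext C1·C2]  r_C2² + 6r_C2 − 135 = 0  ⇒  r_C2 = 9 (r>0 drops 1)
2. [ext C2·C3]  r_C2² + 11r_C2 − 180 = 0  ⇒  r_C2 = 9 (r>0 drops 1)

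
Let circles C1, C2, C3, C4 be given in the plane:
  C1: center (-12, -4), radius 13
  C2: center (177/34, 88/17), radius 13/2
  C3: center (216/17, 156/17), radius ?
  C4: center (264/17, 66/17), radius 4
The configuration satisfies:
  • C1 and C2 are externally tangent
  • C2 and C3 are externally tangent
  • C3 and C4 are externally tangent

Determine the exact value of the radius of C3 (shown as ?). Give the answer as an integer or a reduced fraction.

2

1. [ext C2·C3]  r_C3² + 13r_C3 − 30 = 0  ⇒  r_C3 = 2 (r>0 drops 1)
2. [ext C3·C4]  r_C3² + 8r_C3 − 20 = 0  ⇒  r_C3 = 2 (r>0 drops 1)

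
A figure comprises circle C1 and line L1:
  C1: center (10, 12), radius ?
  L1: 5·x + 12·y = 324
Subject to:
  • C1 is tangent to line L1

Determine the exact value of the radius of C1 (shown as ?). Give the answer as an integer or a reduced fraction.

1. [C1‖L1]  r_C1² − 100 = 0  ⇒  r_C1 = 10 (r>0 drops 1)

10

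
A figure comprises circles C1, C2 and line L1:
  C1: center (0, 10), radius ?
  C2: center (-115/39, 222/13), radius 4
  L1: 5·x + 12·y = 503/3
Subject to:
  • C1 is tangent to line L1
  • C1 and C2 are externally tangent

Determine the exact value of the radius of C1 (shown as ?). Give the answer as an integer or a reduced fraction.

11/3

1. [C1‖L1]  r_C1² − 121/9 = 0  ⇒  r_C1 = 11/3 (r>0 drops 1)
2. [ext C1·C2]  r_C1² + 8r_C1 − 385/9 = 0  ⇒  r_C1 = 11/3 (r>0 drops 1)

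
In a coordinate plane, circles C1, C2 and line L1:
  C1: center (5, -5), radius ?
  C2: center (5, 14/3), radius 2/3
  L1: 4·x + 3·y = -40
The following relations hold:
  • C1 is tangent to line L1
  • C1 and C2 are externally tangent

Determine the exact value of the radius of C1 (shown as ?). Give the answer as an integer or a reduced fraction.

9

1. [C1‖L1]  r_C1² − 81 = 0  ⇒  r_C1 = 9 (r>0 drops 1)
2. [ext C1·C2]  r_C1² + (4/3)r_C1 − 93 = 0  ⇒  r_C1 = 9 (r>0 drops 1)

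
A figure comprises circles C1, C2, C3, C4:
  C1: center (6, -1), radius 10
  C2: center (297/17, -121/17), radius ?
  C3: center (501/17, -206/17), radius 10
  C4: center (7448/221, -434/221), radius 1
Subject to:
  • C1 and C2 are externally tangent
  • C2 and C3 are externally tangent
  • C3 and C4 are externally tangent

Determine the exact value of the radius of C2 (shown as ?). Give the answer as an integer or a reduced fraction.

3

1. [ext C1·C2]  r_C2² + 20r_C2 − 69 = 0  ⇒  r_C2 = 3 (r>0 drops 1)
2. [ext C2·C3]  r_C2² + 20r_C2 − 69 = 0  ⇒  r_C2 = 3 (r>0 drops 1)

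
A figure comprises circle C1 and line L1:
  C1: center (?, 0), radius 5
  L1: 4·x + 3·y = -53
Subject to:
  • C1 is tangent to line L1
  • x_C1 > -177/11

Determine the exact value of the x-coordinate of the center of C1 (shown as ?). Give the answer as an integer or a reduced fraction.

1. [C1‖L1]  x_C1² + (53/2)x_C1 + 273/2 = 0  ⇒  x_C1 = -39/2 or -7
2. given x_C1 > -177/11: keep -7

-7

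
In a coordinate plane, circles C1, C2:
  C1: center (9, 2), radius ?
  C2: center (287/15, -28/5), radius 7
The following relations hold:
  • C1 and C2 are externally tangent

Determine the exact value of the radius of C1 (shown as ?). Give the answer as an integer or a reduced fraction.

17/3

1. [ext C1·C2]  r_C1² + 14r_C1 − 1003/9 = 0  ⇒  r_C1 = 17/3 (r>0 drops 1)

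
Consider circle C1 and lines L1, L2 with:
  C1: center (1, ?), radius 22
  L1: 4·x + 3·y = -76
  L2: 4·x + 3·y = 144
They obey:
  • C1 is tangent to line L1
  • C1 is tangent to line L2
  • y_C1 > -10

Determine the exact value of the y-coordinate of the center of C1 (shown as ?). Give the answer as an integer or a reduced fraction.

1. [C1‖L1]  y_C1² + (160/3)y_C1 − 1900/3 = 0  ⇒  y_C1 = -190/3 or 10
2. [C1‖L2]  y_C1² − (280/3)y_C1 + 2500/3 = 0  ⇒  y_C1 = 10 or 250/3

10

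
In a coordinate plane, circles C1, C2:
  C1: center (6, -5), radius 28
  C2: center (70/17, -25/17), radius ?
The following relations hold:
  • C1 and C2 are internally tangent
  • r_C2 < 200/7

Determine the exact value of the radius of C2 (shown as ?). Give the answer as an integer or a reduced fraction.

1. [int C1,C2]  r_C2² − 56r_C2 + 768 = 0  ⇒  r_C2 = 24 or 32
2. given r_C2 < 200/7: keep 24

24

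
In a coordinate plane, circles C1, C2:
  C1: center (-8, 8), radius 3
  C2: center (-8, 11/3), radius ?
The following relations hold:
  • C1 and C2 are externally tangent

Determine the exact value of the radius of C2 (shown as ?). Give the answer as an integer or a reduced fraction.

1. [ext C1·C2]  r_C2² + 6r_C2 − 88/9 = 0  ⇒  r_C2 = 4/3 (r>0 drops 1)

4/3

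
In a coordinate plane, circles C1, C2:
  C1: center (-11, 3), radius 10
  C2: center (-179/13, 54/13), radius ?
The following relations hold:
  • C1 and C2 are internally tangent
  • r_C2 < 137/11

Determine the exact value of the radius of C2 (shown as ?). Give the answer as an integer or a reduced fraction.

7

1. [int C1,C2]  r_C2² − 20r_C2 + 91 = 0  ⇒  r_C2 = 7 or 13
2. given r_C2 < 137/11: keep 7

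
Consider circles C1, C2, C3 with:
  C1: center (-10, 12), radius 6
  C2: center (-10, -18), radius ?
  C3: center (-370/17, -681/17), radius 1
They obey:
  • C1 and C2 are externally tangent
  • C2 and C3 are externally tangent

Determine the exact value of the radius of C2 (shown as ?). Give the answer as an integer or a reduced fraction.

1. [ext C1·C2]  r_C2² + 12r_C2 − 864 = 0  ⇒  r_C2 = 24 (r>0 drops 1)
2. [ext C2·C3]  r_C2² + 2r_C2 − 624 = 0  ⇒  r_C2 = 24 (r>0 drops 1)

24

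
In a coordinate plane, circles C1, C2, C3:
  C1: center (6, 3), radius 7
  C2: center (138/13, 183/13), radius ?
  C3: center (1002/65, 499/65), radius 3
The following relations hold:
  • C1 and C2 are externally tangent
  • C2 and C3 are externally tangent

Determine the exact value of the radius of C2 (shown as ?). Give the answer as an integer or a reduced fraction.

5

1. [ext C1·C2]  r_C2² + 14r_C2 − 95 = 0  ⇒  r_C2 = 5 (r>0 drops 1)
2. [ext C2·C3]  r_C2² + 6r_C2 − 55 = 0  ⇒  r_C2 = 5 (r>0 drops 1)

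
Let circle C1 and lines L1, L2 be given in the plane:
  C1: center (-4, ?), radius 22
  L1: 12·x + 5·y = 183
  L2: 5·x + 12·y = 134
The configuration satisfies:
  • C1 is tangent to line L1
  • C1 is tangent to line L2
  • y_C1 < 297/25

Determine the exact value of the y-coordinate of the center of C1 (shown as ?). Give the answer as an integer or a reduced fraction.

-11

1. [C1‖L1]  y_C1² − (462/5)y_C1 − 5687/5 = 0  ⇒  y_C1 = -11 or 517/5
2. [C1‖L2]  y_C1² − (77/3)y_C1 − 1210/3 = 0  ⇒  y_C1 = -11 or 110/3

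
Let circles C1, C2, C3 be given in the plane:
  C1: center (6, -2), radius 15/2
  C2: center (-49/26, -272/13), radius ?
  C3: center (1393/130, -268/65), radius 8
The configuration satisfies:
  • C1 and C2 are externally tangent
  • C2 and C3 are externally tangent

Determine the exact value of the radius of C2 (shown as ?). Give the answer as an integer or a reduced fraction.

1. [ext C1·C2]  r_C2² + 15r_C2 − 364 = 0  ⇒  r_C2 = 13 (r>0 drops 1)
2. [ext C2·C3]  r_C2² + 16r_C2 − 377 = 0  ⇒  r_C2 = 13 (r>0 drops 1)

13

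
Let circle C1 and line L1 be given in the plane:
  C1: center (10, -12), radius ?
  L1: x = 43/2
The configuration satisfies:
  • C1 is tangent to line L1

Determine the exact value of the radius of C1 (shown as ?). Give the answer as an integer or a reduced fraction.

23/2

1. [C1‖L1]  r_C1² − 529/4 = 0  ⇒  r_C1 = 23/2 (r>0 drops 1)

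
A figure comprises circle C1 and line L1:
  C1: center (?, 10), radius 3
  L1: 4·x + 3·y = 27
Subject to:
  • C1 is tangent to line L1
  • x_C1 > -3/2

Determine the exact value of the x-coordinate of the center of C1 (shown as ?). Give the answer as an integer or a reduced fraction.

1. [C1‖L1]  x_C1² + (3/2)x_C1 − 27/2 = 0  ⇒  x_C1 = -9/2 or 3
2. given x_C1 > -3/2: keep 3

3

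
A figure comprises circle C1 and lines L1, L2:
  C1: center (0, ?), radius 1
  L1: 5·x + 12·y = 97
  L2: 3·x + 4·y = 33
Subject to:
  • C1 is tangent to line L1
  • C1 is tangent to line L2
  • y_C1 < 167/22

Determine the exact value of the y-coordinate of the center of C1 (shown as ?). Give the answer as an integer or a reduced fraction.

1. [C1‖L1]  y_C1² − (97/6)y_C1 + 385/6 = 0  ⇒  y_C1 = 7 or 55/6
2. [C1‖L2]  y_C1² − (33/2)y_C1 + 133/2 = 0  ⇒  y_C1 = 7 or 19/2

7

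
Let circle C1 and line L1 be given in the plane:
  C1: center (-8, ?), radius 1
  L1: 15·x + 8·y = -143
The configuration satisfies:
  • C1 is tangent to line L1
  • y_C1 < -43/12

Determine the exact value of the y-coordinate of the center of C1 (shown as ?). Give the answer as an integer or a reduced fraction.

1. [C1‖L1]  y_C1² + (23/4)y_C1 + 15/4 = 0  ⇒  y_C1 = -5 or -3/4
2. given y_C1 < -43/12: keep -5

-5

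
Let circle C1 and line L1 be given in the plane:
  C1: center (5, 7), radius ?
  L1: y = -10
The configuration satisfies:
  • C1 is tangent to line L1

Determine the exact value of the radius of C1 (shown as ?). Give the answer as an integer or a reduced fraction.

17

1. [C1‖L1]  r_C1² − 289 = 0  ⇒  r_C1 = 17 (r>0 drops 1)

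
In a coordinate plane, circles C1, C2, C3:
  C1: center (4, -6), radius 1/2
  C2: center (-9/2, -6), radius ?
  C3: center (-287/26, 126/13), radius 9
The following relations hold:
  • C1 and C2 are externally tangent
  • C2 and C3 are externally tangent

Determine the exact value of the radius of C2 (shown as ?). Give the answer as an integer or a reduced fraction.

8

1. [ext C1·C2]  r_C2² + 1r_C2 − 72 = 0  ⇒  r_C2 = 8 (r>0 drops 1)
2. [ext C2·C3]  r_C2² + 18r_C2 − 208 = 0  ⇒  r_C2 = 8 (r>0 drops 1)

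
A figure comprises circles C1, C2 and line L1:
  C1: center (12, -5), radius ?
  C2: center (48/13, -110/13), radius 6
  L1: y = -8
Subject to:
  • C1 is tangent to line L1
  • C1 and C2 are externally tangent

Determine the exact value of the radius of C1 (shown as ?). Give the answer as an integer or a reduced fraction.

3

1. [C1‖L1]  r_C1² − 9 = 0  ⇒  r_C1 = 3 (r>0 drops 1)
2. [ext C1·C2]  r_C1² + 12r_C1 − 45 = 0  ⇒  r_C1 = 3 (r>0 drops 1)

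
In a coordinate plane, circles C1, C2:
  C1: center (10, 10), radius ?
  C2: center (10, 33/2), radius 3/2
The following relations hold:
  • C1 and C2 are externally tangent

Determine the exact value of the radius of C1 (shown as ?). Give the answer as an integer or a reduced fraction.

1. [ext C1·C2]  r_C1² + 3r_C1 − 40 = 0  ⇒  r_C1 = 5 (r>0 drops 1)

5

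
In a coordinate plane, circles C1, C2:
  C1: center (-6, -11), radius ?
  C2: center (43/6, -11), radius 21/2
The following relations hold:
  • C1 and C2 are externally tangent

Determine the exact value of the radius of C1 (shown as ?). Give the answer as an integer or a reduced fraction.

8/3

1. [ext C1·C2]  r_C1² + 21r_C1 − 568/9 = 0  ⇒  r_C1 = 8/3 (r>0 drops 1)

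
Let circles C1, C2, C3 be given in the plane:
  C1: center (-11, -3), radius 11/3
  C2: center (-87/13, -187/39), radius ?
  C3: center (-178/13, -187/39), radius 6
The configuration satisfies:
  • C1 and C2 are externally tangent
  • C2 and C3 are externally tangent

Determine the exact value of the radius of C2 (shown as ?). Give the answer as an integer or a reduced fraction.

1. [ext C1·C2]  r_C2² + (22/3)r_C2 − 25/3 = 0  ⇒  r_C2 = 1 (r>0 drops 1)
2. [ext C2·C3]  r_C2² + 12r_C2 − 13 = 0  ⇒  r_C2 = 1 (r>0 drops 1)

1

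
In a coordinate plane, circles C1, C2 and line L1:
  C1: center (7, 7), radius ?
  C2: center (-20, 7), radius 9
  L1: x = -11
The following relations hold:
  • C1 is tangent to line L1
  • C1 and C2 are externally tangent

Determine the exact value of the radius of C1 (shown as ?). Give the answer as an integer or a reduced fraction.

18

1. [C1‖L1]  r_C1² − 324 = 0  ⇒  r_C1 = 18 (r>0 drops 1)
2. [ext C1·C2]  r_C1² + 18r_C1 − 648 = 0  ⇒  r_C1 = 18 (r>0 drops 1)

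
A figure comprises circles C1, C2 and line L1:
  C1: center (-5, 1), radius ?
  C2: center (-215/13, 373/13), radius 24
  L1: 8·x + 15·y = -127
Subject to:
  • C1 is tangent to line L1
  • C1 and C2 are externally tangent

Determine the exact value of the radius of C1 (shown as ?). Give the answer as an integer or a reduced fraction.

6

1. [C1‖L1]  r_C1² − 36 = 0  ⇒  r_C1 = 6 (r>0 drops 1)
2. [ext C1·C2]  r_C1² + 48r_C1 − 324 = 0  ⇒  r_C1 = 6 (r>0 drops 1)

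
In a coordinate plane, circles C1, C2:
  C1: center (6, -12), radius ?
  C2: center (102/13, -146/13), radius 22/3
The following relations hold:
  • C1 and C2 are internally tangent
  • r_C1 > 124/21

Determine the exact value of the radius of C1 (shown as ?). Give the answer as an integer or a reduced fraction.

28/3

1. [int C1,C2]  r_C1² − (44/3)r_C1 + 448/9 = 0  ⇒  r_C1 = 16/3 or 28/3
2. given r_C1 > 124/21: keep 28/3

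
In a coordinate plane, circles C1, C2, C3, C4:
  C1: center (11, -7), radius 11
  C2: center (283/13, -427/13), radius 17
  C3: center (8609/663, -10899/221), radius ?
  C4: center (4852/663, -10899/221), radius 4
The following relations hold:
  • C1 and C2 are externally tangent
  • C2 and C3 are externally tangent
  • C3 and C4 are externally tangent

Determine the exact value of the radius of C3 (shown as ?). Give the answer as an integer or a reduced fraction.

1. [ext C2·C3]  r_C3² + 34r_C3 − 535/9 = 0  ⇒  r_C3 = 5/3 (r>0 drops 1)
2. [ext C3·C4]  r_C3² + 8r_C3 − 145/9 = 0  ⇒  r_C3 = 5/3 (r>0 drops 1)

5/3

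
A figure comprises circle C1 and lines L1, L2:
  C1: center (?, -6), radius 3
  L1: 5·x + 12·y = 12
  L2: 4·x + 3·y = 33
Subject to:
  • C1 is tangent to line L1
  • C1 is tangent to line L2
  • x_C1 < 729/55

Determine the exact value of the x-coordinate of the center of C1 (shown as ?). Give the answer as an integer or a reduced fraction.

9

1. [C1‖L1]  x_C1² − (168/5)x_C1 + 1107/5 = 0  ⇒  x_C1 = 9 or 123/5
2. [C1‖L2]  x_C1² − (51/2)x_C1 + 297/2 = 0  ⇒  x_C1 = 9 or 33/2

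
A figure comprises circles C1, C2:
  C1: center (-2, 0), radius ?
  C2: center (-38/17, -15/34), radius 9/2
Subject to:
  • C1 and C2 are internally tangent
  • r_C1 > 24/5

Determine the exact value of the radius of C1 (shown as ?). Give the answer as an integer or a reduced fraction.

5

1. [int C1,C2]  r_C1² − 9r_C1 + 20 = 0  ⇒  r_C1 = 4 or 5
2. given r_C1 > 24/5: keep 5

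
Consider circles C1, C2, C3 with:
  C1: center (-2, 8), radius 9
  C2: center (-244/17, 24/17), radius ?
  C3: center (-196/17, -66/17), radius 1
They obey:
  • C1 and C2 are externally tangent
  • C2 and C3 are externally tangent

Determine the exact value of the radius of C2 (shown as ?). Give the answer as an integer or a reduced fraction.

5

1. [ext C1·C2]  r_C2² + 18r_C2 − 115 = 0  ⇒  r_C2 = 5 (r>0 drops 1)
2. [ext C2·C3]  r_C2² + 2r_C2 − 35 = 0  ⇒  r_C2 = 5 (r>0 drops 1)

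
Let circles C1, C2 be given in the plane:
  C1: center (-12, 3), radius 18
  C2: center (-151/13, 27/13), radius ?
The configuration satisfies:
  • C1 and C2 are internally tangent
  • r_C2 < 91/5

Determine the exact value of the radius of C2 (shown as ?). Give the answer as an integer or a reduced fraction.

17

1. [int C1,C2]  r_C2² − 36r_C2 + 323 = 0  ⇒  r_C2 = 17 or 19
2. given r_C2 < 91/5: keep 17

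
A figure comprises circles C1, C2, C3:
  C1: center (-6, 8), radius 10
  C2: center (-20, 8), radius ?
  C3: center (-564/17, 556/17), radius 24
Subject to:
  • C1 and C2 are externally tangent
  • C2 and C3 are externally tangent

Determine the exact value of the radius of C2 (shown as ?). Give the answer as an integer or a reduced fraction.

4

1. [ext C1·C2]  r_C2² + 20r_C2 − 96 = 0  ⇒  r_C2 = 4 (r>0 drops 1)
2. [ext C2·C3]  r_C2² + 48r_C2 − 208 = 0  ⇒  r_C2 = 4 (r>0 drops 1)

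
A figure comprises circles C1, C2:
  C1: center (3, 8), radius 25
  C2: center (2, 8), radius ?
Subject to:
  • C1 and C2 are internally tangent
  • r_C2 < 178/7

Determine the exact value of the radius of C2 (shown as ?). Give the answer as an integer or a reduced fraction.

1. [int C1,C2]  r_C2² − 50r_C2 + 624 = 0  ⇒  r_C2 = 24 or 26
2. given r_C2 < 178/7: keep 24

24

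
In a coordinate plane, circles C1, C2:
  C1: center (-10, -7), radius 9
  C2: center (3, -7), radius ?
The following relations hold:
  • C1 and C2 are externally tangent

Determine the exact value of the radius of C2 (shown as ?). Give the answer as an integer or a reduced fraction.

4

1. [ext C1·C2]  r_C2² + 18r_C2 − 88 = 0  ⇒  r_C2 = 4 (r>0 drops 1)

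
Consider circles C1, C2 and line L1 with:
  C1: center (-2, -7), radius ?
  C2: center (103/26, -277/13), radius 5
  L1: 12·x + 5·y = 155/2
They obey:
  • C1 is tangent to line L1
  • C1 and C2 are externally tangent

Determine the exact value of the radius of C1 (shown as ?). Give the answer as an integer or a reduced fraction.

1. [C1‖L1]  r_C1² − 441/4 = 0  ⇒  r_C1 = 21/2 (r>0 drops 1)
2. [ext C1·C2]  r_C1² + 10r_C1 − 861/4 = 0  ⇒  r_C1 = 21/2 (r>0 drops 1)

21/2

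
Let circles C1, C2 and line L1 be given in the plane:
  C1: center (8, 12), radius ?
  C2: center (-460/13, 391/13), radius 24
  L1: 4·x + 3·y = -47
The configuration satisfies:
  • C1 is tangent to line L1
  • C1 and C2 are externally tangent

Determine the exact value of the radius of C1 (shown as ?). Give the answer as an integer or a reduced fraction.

23

1. [C1‖L1]  r_C1² − 529 = 0  ⇒  r_C1 = 23 (r>0 drops 1)
2. [ext C1·C2]  r_C1² + 48r_C1 − 1633 = 0  ⇒  r_C1 = 23 (r>0 drops 1)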